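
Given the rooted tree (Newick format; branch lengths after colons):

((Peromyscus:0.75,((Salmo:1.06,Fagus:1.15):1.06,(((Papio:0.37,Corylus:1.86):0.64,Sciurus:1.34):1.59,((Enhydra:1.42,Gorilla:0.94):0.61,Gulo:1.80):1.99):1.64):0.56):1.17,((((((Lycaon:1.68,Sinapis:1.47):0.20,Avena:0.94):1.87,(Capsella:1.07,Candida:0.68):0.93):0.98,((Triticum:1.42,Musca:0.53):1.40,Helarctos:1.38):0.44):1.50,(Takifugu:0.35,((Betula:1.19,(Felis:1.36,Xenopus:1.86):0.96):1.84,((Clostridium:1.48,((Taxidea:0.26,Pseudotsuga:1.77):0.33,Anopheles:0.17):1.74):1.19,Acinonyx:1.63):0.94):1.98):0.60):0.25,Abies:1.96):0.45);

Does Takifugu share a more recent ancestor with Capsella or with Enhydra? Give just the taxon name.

The MRCA of Takifugu and Capsella subtends (((((Lycaon,Sinapis),Avena),(Capsella,Candida)),((Triticum,Musca),Helarctos)),(Takifugu,((Betula,(Felis,Xenopus)),((Clostridium,((Taxidea,Pseudotsuga),Anopheles)),Acinonyx)))) (17 taxa).
The MRCA of Takifugu and Enhydra is the root, subtending the entire tree (27 taxa).
The first is nested inside the second, so Takifugu shares a more recent common ancestor with Capsella.

Capsella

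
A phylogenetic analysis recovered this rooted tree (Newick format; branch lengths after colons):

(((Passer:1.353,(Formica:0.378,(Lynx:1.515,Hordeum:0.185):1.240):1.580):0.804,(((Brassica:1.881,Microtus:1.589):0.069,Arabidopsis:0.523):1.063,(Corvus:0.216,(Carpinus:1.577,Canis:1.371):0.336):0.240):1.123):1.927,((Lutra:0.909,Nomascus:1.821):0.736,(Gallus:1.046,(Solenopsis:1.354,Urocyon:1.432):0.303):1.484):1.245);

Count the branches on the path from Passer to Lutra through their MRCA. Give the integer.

The MRCA of Passer and Lutra is the root of the tree.
From Passer up to that node: 3 branches. From Lutra up to the same node: 3 branches. Total: 3 + 3 = 6.

6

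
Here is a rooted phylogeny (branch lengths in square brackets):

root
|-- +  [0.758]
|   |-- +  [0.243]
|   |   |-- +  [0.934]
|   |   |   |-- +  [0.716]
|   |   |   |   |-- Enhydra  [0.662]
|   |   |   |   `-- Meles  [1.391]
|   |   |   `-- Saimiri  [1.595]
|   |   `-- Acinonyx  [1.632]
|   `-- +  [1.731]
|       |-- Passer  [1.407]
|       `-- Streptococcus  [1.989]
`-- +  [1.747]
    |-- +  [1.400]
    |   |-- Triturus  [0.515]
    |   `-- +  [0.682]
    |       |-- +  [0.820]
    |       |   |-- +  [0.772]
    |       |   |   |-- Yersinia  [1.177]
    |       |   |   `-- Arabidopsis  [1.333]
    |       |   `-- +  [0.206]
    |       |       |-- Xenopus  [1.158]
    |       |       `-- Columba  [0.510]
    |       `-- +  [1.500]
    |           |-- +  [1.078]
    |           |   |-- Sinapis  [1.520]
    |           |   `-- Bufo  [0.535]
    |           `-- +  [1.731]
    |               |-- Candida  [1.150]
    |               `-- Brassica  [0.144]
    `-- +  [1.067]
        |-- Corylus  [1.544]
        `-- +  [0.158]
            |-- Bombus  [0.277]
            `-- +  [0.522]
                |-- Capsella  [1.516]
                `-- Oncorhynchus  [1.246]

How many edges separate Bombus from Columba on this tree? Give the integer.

8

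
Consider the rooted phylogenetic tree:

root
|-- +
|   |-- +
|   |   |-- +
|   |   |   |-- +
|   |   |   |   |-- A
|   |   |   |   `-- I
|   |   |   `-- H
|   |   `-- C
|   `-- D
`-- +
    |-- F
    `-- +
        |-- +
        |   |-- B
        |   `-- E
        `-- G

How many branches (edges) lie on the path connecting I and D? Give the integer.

The MRCA of I and D is the node subtending ((((A,I),H),C),D).
From I up to that node: 4 branches. From D up to the same node: 1 branch. Total: 4 + 1 = 5.

5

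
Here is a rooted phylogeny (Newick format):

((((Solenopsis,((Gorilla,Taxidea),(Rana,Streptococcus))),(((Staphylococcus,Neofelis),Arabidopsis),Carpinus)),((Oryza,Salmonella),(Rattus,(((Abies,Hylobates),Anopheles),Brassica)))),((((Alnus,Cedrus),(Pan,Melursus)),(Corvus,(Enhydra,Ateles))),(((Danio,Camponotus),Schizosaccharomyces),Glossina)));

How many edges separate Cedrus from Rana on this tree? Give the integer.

11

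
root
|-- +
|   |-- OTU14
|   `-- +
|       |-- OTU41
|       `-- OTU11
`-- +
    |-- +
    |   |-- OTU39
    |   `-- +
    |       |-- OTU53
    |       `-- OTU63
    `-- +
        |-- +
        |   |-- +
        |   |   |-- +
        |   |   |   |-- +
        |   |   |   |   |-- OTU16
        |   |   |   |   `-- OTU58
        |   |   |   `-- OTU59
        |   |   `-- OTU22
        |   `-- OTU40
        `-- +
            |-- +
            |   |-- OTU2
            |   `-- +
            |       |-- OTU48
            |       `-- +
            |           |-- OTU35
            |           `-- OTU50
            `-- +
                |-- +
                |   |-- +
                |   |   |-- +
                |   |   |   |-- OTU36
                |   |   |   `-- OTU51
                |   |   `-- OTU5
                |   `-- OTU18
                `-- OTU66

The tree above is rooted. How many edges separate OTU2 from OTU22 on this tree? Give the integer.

The MRCA of OTU2 and OTU22 is the node subtending (((((OTU16,OTU58),OTU59),OTU22),OTU40),((OTU2,(OTU48,(OTU35,OTU50))),((((OTU36,OTU51),OTU5),OTU18),OTU66))).
From OTU2 up to that node: 3 branches. From OTU22 up to the same node: 3 branches. Total: 3 + 3 = 6.

6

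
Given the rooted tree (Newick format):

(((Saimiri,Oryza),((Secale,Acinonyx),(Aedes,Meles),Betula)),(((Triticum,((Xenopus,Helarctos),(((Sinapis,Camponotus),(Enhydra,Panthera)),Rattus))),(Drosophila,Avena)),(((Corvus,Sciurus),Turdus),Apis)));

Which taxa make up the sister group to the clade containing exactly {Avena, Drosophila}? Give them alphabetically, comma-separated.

Camponotus, Enhydra, Helarctos, Panthera, Rattus, Sinapis, Triticum, Xenopus

The clade containing exactly {Avena, Drosophila} attaches to the tree at the node subtending ((Triticum,((Xenopus,Helarctos),(((Sinapis,Camponotus),(Enhydra,Panthera)),Rattus))),(Drosophila,Avena)).
The other lineage descending from that same node — the sister group — is (Triticum,((Xenopus,Helarctos),(((Sinapis,Camponotus),(Enhydra,Panthera)),Rattus))); its 8 tips in alphabetical order are the answer.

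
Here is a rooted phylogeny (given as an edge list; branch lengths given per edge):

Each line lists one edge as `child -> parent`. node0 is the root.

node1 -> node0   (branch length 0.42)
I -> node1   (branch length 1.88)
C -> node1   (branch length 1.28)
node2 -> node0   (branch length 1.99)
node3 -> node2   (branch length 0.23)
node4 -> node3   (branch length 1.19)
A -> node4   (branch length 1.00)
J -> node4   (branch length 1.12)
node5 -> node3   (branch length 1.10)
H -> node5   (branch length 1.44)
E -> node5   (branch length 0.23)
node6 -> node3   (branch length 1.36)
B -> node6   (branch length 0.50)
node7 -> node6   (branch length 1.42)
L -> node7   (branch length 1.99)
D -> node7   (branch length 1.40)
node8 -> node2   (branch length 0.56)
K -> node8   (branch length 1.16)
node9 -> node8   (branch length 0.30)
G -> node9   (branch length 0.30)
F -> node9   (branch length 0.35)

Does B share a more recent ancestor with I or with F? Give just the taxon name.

The MRCA of B and F subtends (((A,J),(H,E),(B,(L,D))),(K,(G,F))) (10 taxa).
The MRCA of B and I is the root, subtending the entire tree (12 taxa).
The first is nested inside the second, so B shares a more recent common ancestor with F.

F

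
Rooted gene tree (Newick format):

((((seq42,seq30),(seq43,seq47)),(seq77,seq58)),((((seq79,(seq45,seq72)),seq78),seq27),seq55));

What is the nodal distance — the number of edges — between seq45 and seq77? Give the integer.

9

The MRCA of seq45 and seq77 is the root of the tree.
From seq45 up to that node: 6 branches. From seq77 up to the same node: 3 branches. Total: 6 + 3 = 9.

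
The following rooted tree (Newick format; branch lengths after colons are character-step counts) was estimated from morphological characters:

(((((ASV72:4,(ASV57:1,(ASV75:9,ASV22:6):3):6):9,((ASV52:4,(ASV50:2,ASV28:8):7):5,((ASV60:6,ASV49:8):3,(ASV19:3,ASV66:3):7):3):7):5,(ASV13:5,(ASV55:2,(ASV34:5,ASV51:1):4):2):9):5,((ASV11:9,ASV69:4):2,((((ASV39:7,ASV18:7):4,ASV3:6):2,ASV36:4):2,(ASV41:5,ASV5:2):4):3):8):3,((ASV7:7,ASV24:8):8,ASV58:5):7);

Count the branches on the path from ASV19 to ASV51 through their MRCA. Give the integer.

The MRCA of ASV19 and ASV51 is the node subtending (((ASV72,(ASV57,(ASV75,ASV22))),((ASV52,(ASV50,ASV28)),((ASV60,ASV49),(ASV19,ASV66)))),(ASV13,(ASV55,(ASV34,ASV51)))).
From ASV19 up to that node: 5 branches. From ASV51 up to the same node: 4 branches. Total: 5 + 4 = 9.

9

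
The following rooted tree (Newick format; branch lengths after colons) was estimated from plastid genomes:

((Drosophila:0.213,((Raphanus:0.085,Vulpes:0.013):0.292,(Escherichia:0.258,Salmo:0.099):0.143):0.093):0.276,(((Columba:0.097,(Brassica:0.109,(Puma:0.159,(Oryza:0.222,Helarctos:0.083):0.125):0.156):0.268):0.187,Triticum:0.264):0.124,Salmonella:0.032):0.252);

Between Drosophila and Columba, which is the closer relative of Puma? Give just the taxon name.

Columba

The MRCA of Puma and Columba subtends (Columba,(Brassica,(Puma,(Oryza,Helarctos)))) (5 taxa).
The MRCA of Puma and Drosophila is the root, subtending the entire tree (12 taxa).
The first is nested inside the second, so Puma shares a more recent common ancestor with Columba.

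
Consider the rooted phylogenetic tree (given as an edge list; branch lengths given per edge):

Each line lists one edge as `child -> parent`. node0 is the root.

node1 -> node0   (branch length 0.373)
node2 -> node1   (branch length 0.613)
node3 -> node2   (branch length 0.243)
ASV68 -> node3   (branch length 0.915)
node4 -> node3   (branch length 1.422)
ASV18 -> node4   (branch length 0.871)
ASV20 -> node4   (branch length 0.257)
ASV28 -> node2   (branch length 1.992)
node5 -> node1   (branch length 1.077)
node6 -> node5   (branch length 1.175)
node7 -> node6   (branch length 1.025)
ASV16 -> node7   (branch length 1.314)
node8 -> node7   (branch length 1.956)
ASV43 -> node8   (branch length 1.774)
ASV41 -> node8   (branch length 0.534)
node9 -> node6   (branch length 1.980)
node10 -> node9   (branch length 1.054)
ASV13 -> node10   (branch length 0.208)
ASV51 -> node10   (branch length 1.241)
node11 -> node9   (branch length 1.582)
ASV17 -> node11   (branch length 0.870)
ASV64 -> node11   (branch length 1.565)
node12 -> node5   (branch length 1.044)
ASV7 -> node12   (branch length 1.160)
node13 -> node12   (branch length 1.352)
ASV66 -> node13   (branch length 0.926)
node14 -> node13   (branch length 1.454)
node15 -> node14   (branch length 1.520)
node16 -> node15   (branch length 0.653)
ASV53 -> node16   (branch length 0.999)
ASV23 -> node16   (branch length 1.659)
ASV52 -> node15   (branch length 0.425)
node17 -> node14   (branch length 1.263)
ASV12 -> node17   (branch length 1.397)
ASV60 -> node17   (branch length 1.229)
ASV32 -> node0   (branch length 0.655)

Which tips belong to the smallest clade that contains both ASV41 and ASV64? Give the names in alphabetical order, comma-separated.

Tracing ASV41: it sits inside (ASV43,ASV41).
Tracing ASV64: it sits inside (ASV17,ASV64).
The smallest clade enclosing both is ((ASV16,(ASV43,ASV41)),((ASV13,ASV51),(ASV17,ASV64))); the answer is its 7 terminal taxa in alphabetical order.

ASV13, ASV16, ASV17, ASV41, ASV43, ASV51, ASV64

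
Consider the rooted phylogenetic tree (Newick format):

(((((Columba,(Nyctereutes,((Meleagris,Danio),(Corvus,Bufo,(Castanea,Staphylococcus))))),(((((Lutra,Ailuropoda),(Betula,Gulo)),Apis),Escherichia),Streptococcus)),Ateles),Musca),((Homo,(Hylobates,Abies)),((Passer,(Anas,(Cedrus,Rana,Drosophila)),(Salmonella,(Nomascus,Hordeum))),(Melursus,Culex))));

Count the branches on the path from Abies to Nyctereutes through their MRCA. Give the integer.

The MRCA of Abies and Nyctereutes is the root of the tree.
From Abies up to that node: 4 branches. From Nyctereutes up to the same node: 6 branches. Total: 4 + 6 = 10.

10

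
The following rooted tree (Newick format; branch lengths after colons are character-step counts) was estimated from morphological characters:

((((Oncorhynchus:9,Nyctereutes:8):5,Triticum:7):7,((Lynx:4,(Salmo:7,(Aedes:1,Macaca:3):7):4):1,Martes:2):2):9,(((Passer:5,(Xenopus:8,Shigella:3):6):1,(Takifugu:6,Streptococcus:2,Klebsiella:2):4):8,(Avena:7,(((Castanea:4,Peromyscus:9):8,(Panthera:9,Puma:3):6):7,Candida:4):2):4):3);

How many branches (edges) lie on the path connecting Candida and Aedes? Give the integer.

The MRCA of Candida and Aedes is the root of the tree.
From Candida up to that node: 4 branches. From Aedes up to the same node: 6 branches. Total: 4 + 6 = 10.

10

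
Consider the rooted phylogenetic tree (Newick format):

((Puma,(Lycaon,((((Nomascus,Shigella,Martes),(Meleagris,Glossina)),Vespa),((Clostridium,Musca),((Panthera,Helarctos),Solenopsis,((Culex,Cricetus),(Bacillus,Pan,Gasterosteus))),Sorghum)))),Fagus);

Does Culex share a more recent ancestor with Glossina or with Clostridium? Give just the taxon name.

Clostridium

The MRCA of Culex and Clostridium subtends ((Clostridium,Musca),((Panthera,Helarctos),Solenopsis,((Culex,Cricetus),(Bacillus,Pan,Gasterosteus))),Sorghum) (11 taxa).
The MRCA of Culex and Glossina subtends ((((Nomascus,Shigella,Martes),(Meleagris,Glossina)),Vespa),((Clostridium,Musca),((Panthera,Helarctos),Solenopsis,((Culex,Cricetus),(Bacillus,Pan,Gasterosteus))),Sorghum)) (17 taxa).
The first is nested inside the second, so Culex shares a more recent common ancestor with Clostridium.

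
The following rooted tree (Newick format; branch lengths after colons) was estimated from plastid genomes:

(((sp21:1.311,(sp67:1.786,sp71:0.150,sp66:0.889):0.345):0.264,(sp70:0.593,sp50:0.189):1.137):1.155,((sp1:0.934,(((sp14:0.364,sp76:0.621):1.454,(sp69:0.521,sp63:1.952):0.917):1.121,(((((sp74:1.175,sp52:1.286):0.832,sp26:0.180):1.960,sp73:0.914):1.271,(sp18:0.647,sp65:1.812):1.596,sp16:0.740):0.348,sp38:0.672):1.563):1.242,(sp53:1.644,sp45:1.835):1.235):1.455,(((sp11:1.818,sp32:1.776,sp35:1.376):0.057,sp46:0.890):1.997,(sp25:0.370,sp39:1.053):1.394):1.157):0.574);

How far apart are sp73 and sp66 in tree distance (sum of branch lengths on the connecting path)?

The path runs sp73 → … → MRCA → … → sp66; the MRCA is the root of the tree.
Branch lengths along that path: 0.914 + 1.271 + 0.348 + 1.563 + 1.242 + 1.455 + 0.574 + 1.155 + 0.264 + 0.345 + 0.889 = 10.020.

10.020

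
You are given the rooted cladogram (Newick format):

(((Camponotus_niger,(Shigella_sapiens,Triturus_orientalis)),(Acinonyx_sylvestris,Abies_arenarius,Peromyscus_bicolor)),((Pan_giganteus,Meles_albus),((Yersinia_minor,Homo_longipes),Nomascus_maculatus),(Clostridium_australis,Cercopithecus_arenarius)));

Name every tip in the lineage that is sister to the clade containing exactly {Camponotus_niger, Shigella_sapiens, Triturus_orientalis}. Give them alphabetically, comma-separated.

Abies_arenarius, Acinonyx_sylvestris, Peromyscus_bicolor

The clade containing exactly {Camponotus_niger, Shigella_sapiens, Triturus_orientalis} attaches to the tree at the node subtending ((Camponotus_niger,(Shigella_sapiens,Triturus_orientalis)),(Acinonyx_sylvestris,Abies_arenarius,Peromyscus_bicolor)).
The other lineage descending from that same node — the sister group — is (Acinonyx_sylvestris,Abies_arenarius,Peromyscus_bicolor); its 3 tips in alphabetical order are the answer.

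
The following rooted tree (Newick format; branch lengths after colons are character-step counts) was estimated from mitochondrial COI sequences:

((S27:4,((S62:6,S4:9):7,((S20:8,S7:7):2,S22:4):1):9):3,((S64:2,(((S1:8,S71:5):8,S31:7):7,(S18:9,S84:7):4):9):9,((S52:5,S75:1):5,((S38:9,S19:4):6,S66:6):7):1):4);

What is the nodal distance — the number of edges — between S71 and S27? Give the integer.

The MRCA of S71 and S27 is the root of the tree.
From S71 up to that node: 6 branches. From S27 up to the same node: 2 branches. Total: 6 + 2 = 8.

8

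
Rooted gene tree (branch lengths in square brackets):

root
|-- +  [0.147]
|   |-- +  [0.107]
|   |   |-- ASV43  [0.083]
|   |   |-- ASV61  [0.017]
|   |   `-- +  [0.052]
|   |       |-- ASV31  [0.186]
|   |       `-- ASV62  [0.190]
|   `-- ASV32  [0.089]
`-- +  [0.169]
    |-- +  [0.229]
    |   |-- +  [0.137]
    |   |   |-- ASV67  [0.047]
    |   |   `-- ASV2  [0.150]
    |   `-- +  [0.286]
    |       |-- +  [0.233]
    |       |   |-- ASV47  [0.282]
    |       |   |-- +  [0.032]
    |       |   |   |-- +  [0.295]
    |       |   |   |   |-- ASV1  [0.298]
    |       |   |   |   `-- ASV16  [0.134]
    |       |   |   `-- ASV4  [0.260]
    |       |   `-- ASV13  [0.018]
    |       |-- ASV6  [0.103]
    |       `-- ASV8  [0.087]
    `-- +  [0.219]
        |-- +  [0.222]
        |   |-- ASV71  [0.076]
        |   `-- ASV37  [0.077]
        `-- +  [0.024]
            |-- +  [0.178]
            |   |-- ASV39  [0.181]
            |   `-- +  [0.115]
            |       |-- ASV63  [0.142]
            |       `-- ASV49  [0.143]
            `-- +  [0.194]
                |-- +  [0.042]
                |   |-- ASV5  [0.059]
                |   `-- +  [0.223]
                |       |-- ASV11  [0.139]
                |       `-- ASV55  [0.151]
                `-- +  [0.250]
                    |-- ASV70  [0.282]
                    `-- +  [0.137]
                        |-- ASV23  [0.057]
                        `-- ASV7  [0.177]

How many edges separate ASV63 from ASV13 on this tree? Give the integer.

The MRCA of ASV63 and ASV13 is the node subtending (((ASV67,ASV2),((ASV47,((ASV1,ASV16),ASV4),ASV13),ASV6,ASV8)),((ASV71,ASV37),((ASV39,(ASV63,ASV49)),((ASV5,(ASV11,ASV55)),(ASV70,(ASV23,ASV7)))))).
From ASV63 up to that node: 5 branches. From ASV13 up to the same node: 4 branches. Total: 5 + 4 = 9.

9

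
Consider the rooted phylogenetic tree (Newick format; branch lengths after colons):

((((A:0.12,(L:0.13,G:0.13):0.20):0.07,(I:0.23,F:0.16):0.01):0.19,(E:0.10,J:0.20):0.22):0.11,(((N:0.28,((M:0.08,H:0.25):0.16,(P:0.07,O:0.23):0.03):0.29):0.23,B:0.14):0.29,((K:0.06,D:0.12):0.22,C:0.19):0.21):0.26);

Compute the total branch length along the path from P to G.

1.87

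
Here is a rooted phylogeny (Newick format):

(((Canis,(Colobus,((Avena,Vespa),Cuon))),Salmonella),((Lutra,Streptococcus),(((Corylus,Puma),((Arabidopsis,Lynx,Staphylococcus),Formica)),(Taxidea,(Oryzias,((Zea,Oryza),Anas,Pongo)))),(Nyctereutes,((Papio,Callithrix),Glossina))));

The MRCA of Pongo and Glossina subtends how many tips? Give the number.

The MRCA of Pongo and Glossina is the node subtending ((Lutra,Streptococcus),(((Corylus,Puma),((Arabidopsis,Lynx,Staphylococcus),Formica)),(Taxidea,(Oryzias,((Zea,Oryza),Anas,Pongo)))),(Nyctereutes,((Papio,Callithrix),Glossina))).
That clade contains 18 terminal taxa: Anas, Arabidopsis, Callithrix, Corylus, Formica, Glossina, Lutra, Lynx, Nyctereutes, Oryza, Oryzias, Papio, Pongo, Puma, Staphylococcus, Streptococcus, Taxidea, Zea.

18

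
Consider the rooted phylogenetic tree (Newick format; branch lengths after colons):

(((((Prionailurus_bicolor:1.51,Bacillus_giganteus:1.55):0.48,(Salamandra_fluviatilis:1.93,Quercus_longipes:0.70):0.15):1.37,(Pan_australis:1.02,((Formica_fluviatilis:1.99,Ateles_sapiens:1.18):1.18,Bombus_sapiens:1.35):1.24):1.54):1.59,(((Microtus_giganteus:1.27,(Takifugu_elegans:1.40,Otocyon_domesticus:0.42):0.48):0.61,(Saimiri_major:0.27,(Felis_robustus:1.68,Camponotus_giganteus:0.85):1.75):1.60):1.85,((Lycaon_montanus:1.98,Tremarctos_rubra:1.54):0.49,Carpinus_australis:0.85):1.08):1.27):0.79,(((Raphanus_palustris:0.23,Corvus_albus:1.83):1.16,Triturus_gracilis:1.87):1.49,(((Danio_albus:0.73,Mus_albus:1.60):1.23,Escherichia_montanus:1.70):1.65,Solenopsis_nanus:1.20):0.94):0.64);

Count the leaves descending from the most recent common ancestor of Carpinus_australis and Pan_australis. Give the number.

17

The MRCA of Carpinus_australis and Pan_australis is the node subtending ((((Prionailurus_bicolor,Bacillus_giganteus),(Salamandra_fluviatilis,Quercus_longipes)),(Pan_australis,((Formica_fluviatilis,Ateles_sapiens),Bombus_sapiens))),(((Microtus_giganteus,(Takifugu_elegans,Otocyon_domesticus)),(Saimiri_major,(Felis_robustus,Camponotus_giganteus))),((Lycaon_montanus,Tremarctos_rubra),Carpinus_australis))).
That clade contains 17 terminal taxa: Ateles_sapiens, Bacillus_giganteus, Bombus_sapiens, Camponotus_giganteus, Carpinus_australis, Felis_robustus, Formica_fluviatilis, Lycaon_montanus, Microtus_giganteus, Otocyon_domesticus, Pan_australis, Prionailurus_bicolor, Quercus_longipes, Saimiri_major, Salamandra_fluviatilis, Takifugu_elegans, Tremarctos_rubra.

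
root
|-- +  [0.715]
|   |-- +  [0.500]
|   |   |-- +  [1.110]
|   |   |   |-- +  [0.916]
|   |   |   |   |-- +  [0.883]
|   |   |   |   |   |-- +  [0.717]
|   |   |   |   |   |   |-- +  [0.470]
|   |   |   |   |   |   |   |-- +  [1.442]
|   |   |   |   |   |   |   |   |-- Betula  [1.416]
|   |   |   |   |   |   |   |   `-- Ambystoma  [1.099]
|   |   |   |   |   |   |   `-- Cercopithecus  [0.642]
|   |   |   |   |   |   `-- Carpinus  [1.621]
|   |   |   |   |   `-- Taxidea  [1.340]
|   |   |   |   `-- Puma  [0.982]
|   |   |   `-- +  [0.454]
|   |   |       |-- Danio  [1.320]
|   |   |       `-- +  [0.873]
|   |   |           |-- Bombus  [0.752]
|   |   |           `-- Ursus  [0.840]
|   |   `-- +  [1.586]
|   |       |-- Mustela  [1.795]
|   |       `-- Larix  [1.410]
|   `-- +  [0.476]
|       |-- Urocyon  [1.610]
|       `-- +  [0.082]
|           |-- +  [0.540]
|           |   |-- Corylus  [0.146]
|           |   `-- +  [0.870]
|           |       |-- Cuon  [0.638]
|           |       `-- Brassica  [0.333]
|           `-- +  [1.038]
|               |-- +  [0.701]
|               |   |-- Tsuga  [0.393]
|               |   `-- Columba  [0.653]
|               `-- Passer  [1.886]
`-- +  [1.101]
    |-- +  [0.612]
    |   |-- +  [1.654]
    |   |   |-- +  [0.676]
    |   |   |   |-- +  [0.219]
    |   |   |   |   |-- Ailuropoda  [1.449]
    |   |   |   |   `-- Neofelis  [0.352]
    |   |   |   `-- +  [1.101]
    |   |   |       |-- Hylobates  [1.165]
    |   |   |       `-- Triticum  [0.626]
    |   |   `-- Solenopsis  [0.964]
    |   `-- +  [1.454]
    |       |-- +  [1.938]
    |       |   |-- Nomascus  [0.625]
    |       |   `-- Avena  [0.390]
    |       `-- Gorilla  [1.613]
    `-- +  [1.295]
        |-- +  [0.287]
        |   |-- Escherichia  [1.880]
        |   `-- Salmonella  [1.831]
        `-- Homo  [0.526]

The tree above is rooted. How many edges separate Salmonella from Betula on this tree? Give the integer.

13

The MRCA of Salmonella and Betula is the root of the tree.
From Salmonella up to that node: 4 branches. From Betula up to the same node: 9 branches. Total: 4 + 9 = 13.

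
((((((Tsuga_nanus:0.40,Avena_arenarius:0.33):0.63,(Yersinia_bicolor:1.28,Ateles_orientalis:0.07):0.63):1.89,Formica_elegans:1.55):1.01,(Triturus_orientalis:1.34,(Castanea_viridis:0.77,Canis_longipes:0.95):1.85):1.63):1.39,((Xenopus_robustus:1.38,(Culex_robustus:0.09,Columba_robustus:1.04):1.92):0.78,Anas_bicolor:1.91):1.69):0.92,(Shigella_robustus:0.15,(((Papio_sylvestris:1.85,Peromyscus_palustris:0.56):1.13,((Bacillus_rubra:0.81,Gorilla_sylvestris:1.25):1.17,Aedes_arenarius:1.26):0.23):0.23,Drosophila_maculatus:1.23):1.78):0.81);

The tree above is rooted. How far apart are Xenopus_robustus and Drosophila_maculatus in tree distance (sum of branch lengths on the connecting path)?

8.59

The path runs Xenopus_robustus → … → MRCA → … → Drosophila_maculatus; the MRCA is the root of the tree.
Branch lengths along that path: 1.38 + 0.78 + 1.69 + 0.92 + 0.81 + 1.78 + 1.23 = 8.59.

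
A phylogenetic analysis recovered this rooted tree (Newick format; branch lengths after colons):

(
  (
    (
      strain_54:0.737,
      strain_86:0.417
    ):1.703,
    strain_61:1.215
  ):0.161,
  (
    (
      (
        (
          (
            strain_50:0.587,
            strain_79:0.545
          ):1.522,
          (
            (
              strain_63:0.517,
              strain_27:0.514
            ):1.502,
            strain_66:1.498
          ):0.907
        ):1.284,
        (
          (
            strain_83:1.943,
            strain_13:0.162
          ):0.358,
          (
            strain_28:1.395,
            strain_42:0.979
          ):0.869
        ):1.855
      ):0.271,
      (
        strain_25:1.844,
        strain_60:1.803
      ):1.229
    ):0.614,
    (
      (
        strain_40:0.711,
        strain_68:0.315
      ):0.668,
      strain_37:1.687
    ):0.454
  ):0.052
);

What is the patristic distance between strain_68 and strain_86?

The path runs strain_68 → … → MRCA → … → strain_86; the MRCA is the root of the tree.
Branch lengths along that path: 0.315 + 0.668 + 0.454 + 0.052 + 0.161 + 1.703 + 0.417 = 3.770.

3.770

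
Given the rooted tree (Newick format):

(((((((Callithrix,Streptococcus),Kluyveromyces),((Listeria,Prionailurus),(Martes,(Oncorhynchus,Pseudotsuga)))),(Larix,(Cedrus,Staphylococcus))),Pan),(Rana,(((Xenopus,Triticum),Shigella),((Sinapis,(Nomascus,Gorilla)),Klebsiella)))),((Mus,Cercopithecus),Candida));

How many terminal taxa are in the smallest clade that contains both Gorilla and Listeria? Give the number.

The MRCA of Gorilla and Listeria is the node subtending ((((((Callithrix,Streptococcus),Kluyveromyces),((Listeria,Prionailurus),(Martes,(Oncorhynchus,Pseudotsuga)))),(Larix,(Cedrus,Staphylococcus))),Pan),(Rana,(((Xenopus,Triticum),Shigella),((Sinapis,(Nomascus,Gorilla)),Klebsiella)))).
That clade contains 20 terminal taxa: Callithrix, Cedrus, Gorilla, Klebsiella, Kluyveromyces, Larix, Listeria, Martes, Nomascus, Oncorhynchus, Pan, Prionailurus, Pseudotsuga, Rana, Shigella, Sinapis, Staphylococcus, Streptococcus, Triticum, Xenopus.

20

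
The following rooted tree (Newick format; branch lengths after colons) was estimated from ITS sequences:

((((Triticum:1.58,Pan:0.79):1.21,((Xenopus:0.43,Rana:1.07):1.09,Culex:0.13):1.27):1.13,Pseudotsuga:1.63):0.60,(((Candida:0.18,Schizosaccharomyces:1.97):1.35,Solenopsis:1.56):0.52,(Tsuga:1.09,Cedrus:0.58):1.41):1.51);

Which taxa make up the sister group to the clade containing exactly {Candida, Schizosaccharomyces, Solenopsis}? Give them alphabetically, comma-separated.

Cedrus, Tsuga

The clade containing exactly {Candida, Schizosaccharomyces, Solenopsis} attaches to the tree at the node subtending (((Candida,Schizosaccharomyces),Solenopsis),(Tsuga,Cedrus)).
The other lineage descending from that same node — the sister group — is (Tsuga,Cedrus); its 2 tips in alphabetical order are the answer.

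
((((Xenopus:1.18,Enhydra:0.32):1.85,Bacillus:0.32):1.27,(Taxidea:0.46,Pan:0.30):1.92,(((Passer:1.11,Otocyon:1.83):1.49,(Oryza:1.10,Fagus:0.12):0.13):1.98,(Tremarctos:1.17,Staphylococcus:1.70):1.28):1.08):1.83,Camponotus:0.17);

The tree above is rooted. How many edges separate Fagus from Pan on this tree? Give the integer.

6

The MRCA of Fagus and Pan is the node subtending (((Xenopus,Enhydra),Bacillus),(Taxidea,Pan),(((Passer,Otocyon),(Oryza,Fagus)),(Tremarctos,Staphylococcus))).
From Fagus up to that node: 4 branches. From Pan up to the same node: 2 branches. Total: 4 + 2 = 6.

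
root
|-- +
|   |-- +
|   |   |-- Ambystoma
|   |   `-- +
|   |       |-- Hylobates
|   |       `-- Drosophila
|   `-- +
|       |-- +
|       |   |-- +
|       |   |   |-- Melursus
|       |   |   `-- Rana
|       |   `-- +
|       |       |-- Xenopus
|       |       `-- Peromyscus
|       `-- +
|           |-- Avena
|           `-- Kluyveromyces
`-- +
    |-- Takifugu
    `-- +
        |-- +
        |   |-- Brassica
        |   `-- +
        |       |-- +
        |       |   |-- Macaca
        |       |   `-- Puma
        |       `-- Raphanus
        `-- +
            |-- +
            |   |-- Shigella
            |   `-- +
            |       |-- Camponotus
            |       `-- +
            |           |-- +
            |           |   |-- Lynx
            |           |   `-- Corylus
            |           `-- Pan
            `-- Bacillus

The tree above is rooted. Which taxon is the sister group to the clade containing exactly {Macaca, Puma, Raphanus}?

Brassica

The clade containing exactly {Macaca, Puma, Raphanus} attaches to the tree at the node subtending (Brassica,((Macaca,Puma),Raphanus)).
The other lineage descending from that same node — the sister group — is the single tip Brassica.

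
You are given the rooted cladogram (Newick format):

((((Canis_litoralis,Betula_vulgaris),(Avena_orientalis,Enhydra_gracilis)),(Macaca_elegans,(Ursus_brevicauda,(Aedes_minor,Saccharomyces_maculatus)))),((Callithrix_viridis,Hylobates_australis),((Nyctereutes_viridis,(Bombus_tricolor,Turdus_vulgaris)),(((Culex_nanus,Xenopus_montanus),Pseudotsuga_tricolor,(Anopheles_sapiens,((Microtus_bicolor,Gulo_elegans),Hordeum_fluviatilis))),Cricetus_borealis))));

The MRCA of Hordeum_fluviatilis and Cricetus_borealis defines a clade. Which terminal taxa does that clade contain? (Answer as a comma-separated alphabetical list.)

Tracing Hordeum_fluviatilis: it sits inside ((Microtus_bicolor,Gulo_elegans),Hordeum_fluviatilis).
Tracing Cricetus_borealis: it sits inside (((Culex_nanus,Xenopus_montanus),Pseudotsuga_tricolor,(Anopheles_sapiens,((Microtus_bicolor,Gulo_elegans),Hordeum_fluviatilis))),Cricetus_borealis).
The smallest clade enclosing both is (((Culex_nanus,Xenopus_montanus),Pseudotsuga_tricolor,(Anopheles_sapiens,((Microtus_bicolor,Gulo_elegans),Hordeum_fluviatilis))),Cricetus_borealis); the answer is its 8 terminal taxa in alphabetical order.

Anopheles_sapiens, Cricetus_borealis, Culex_nanus, Gulo_elegans, Hordeum_fluviatilis, Microtus_bicolor, Pseudotsuga_tricolor, Xenopus_montanus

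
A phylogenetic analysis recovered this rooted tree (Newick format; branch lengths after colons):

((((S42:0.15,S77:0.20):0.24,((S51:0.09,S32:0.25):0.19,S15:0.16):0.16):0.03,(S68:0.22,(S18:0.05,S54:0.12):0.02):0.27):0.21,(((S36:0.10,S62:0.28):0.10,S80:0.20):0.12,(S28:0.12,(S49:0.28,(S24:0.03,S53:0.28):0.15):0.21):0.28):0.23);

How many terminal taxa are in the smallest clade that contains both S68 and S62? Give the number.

15

The MRCA of S68 and S62 is the root, so the clade is the entire tree.
That clade contains 15 terminal taxa: S15, S18, S24, S28, S32, S36, S42, S49, S51, S53, S54, S62, S68, S77, S80.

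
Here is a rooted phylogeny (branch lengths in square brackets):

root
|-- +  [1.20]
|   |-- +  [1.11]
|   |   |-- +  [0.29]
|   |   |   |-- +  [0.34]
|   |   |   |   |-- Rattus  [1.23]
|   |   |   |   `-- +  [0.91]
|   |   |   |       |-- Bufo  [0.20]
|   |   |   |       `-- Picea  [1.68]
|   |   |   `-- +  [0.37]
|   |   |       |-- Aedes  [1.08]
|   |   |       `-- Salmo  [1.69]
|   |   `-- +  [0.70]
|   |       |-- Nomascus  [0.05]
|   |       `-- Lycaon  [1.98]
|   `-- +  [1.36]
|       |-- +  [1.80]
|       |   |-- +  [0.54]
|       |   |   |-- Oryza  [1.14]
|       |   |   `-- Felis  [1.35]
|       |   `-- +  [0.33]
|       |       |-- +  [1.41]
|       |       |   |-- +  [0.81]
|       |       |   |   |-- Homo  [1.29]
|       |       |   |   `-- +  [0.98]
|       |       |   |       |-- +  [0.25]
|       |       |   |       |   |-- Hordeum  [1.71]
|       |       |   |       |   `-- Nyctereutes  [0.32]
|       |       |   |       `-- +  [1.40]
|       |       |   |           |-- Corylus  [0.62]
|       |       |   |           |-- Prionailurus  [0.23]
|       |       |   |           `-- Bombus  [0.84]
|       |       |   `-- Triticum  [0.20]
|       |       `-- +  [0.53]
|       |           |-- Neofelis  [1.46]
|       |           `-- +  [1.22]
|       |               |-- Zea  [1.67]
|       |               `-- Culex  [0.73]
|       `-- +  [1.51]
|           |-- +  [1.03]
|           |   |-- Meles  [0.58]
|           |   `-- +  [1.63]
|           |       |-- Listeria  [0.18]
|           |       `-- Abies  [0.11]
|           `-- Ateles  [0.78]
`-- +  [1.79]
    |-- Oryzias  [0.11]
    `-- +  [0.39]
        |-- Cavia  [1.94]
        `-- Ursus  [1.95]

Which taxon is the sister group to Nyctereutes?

Hordeum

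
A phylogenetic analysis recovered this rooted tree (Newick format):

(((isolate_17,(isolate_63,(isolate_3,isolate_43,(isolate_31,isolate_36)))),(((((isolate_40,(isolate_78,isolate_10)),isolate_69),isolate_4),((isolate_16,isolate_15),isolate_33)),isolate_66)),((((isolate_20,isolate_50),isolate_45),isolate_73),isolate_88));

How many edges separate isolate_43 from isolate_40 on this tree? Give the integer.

The MRCA of isolate_43 and isolate_40 is the node subtending ((isolate_17,(isolate_63,(isolate_3,isolate_43,(isolate_31,isolate_36)))),(((((isolate_40,(isolate_78,isolate_10)),isolate_69),isolate_4),((isolate_16,isolate_15),isolate_33)),isolate_66)).
From isolate_43 up to that node: 4 branches. From isolate_40 up to the same node: 6 branches. Total: 4 + 6 = 10.

10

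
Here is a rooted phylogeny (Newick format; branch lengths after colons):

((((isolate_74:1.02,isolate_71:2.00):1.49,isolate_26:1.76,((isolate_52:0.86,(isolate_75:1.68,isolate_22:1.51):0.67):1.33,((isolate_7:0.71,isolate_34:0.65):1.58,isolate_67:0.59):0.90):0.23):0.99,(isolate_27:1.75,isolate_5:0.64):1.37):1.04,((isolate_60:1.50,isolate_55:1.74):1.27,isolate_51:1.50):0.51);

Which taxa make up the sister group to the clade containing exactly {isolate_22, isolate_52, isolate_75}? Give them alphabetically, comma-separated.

The clade containing exactly {isolate_22, isolate_52, isolate_75} attaches to the tree at the node subtending ((isolate_52,(isolate_75,isolate_22)),((isolate_7,isolate_34),isolate_67)).
The other lineage descending from that same node — the sister group — is ((isolate_7,isolate_34),isolate_67); its 3 tips in alphabetical order are the answer.

isolate_34, isolate_67, isolate_7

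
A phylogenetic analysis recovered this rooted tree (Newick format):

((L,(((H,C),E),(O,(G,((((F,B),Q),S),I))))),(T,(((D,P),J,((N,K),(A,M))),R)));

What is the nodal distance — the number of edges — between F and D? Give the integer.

The MRCA of F and D is the root of the tree.
From F up to that node: 9 branches. From D up to the same node: 5 branches. Total: 9 + 5 = 14.

14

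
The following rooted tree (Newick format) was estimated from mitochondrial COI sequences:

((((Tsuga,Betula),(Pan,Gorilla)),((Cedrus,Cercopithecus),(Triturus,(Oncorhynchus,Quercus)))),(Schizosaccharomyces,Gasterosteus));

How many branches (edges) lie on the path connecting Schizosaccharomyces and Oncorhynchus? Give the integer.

7

The MRCA of Schizosaccharomyces and Oncorhynchus is the root of the tree.
From Schizosaccharomyces up to that node: 2 branches. From Oncorhynchus up to the same node: 5 branches. Total: 2 + 5 = 7.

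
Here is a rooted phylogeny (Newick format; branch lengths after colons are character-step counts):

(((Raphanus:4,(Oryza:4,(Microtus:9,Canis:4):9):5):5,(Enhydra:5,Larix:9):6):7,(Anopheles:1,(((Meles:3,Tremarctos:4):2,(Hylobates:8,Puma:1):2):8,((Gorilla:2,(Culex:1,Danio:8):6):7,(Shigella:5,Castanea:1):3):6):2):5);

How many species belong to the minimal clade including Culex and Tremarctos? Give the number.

9

The MRCA of Culex and Tremarctos is the node subtending (((Meles,Tremarctos),(Hylobates,Puma)),((Gorilla,(Culex,Danio)),(Shigella,Castanea))).
That clade contains 9 terminal taxa: Castanea, Culex, Danio, Gorilla, Hylobates, Meles, Puma, Shigella, Tremarctos.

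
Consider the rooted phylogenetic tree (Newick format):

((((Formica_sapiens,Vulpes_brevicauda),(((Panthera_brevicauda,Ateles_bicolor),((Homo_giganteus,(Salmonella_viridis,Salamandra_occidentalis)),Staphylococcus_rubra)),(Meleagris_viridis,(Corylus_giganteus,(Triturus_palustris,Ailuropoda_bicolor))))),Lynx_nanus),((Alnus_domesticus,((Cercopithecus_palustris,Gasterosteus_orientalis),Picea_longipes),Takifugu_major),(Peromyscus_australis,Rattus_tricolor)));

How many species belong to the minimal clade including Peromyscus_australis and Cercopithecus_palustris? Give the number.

The MRCA of Peromyscus_australis and Cercopithecus_palustris is the node subtending ((Alnus_domesticus,((Cercopithecus_palustris,Gasterosteus_orientalis),Picea_longipes),Takifugu_major),(Peromyscus_australis,Rattus_tricolor)).
That clade contains 7 terminal taxa: Alnus_domesticus, Cercopithecus_palustris, Gasterosteus_orientalis, Peromyscus_australis, Picea_longipes, Rattus_tricolor, Takifugu_major.

7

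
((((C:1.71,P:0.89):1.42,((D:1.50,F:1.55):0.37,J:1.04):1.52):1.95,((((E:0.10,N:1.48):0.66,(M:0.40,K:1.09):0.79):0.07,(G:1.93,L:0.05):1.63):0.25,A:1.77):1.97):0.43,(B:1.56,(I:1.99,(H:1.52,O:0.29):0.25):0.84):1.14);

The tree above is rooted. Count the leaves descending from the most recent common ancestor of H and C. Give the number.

16

The MRCA of H and C is the root, so the clade is the entire tree.
That clade contains 16 terminal taxa: A, B, C, D, E, F, G, H, I, J, K, L, M, N, O, P.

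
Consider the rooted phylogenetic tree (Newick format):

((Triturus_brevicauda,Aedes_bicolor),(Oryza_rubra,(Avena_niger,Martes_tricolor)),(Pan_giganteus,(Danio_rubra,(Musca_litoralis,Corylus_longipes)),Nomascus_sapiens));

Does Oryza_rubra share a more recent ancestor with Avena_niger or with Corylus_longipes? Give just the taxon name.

Avena_niger

The MRCA of Oryza_rubra and Avena_niger subtends (Oryza_rubra,(Avena_niger,Martes_tricolor)) (3 taxa).
The MRCA of Oryza_rubra and Corylus_longipes is the root, subtending the entire tree (10 taxa).
The first is nested inside the second, so Oryza_rubra shares a more recent common ancestor with Avena_niger.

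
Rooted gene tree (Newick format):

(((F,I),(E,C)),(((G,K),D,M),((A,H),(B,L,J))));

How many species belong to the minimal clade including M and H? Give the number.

The MRCA of M and H is the node subtending (((G,K),D,M),((A,H),(B,L,J))).
That clade contains 9 terminal taxa: A, B, D, G, H, J, K, L, M.

9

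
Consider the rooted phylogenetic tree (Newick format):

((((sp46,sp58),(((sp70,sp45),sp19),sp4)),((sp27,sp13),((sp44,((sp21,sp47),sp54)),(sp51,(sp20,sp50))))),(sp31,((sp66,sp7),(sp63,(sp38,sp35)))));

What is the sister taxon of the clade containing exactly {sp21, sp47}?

The clade containing exactly {sp21, sp47} attaches to the tree at the node subtending ((sp21,sp47),sp54).
The other lineage descending from that same node — the sister group — is the single tip sp54.

sp54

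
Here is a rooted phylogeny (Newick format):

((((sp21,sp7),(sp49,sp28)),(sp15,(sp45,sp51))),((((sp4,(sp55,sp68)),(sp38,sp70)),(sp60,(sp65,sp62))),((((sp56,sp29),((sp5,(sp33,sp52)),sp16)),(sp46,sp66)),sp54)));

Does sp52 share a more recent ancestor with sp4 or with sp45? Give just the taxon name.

sp4

The MRCA of sp52 and sp4 subtends ((((sp4,(sp55,sp68)),(sp38,sp70)),(sp60,(sp65,sp62))),((((sp56,sp29),((sp5,(sp33,sp52)),sp16)),(sp46,sp66)),sp54)) (17 taxa).
The MRCA of sp52 and sp45 is the root, subtending the entire tree (24 taxa).
The first is nested inside the second, so sp52 shares a more recent common ancestor with sp4.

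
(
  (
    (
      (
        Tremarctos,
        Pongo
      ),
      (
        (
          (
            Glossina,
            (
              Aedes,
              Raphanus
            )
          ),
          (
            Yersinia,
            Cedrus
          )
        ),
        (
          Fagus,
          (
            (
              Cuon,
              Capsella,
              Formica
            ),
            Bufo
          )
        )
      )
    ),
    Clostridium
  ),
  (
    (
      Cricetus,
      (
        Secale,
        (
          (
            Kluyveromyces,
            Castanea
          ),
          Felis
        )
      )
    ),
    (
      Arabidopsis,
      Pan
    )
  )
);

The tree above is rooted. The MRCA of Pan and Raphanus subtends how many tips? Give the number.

20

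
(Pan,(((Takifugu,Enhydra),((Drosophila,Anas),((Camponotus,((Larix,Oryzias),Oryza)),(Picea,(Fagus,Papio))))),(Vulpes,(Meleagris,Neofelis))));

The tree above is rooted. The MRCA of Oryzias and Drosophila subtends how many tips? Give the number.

The MRCA of Oryzias and Drosophila is the node subtending ((Drosophila,Anas),((Camponotus,((Larix,Oryzias),Oryza)),(Picea,(Fagus,Papio)))).
That clade contains 9 terminal taxa: Anas, Camponotus, Drosophila, Fagus, Larix, Oryza, Oryzias, Papio, Picea.

9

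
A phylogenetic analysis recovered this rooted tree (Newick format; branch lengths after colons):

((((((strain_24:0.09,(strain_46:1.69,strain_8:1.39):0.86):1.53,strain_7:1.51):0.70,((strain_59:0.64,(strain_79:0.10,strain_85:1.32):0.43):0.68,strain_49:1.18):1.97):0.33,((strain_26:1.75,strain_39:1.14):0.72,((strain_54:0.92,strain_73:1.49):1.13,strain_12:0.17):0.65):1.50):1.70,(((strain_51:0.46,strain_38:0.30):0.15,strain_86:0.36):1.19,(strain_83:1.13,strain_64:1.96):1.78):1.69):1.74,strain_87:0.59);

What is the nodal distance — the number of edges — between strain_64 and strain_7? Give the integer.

The MRCA of strain_64 and strain_7 is the node subtending (((((strain_24,(strain_46,strain_8)),strain_7),((strain_59,(strain_79,strain_85)),strain_49)),((strain_26,strain_39),((strain_54,strain_73),strain_12))),(((strain_51,strain_38),strain_86),(strain_83,strain_64))).
From strain_64 up to that node: 3 branches. From strain_7 up to the same node: 4 branches. Total: 3 + 4 = 7.

7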